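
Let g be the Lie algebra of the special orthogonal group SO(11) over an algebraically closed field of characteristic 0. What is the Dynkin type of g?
This is so(11) with 11 odd, which has dimension 11(11-1)/2 = 55 and rank (11-1)/2 = 5. In the classification of classical Lie algebras, the orthogonal algebra so(2n+1) in an odd number of variables has type B_n; here n = 5, so the Dynkin diagram is a chain of 5 nodes with a double edge at one end; the terminal node there is the unique short simple root (B_5). Hence the type is B_5.

B5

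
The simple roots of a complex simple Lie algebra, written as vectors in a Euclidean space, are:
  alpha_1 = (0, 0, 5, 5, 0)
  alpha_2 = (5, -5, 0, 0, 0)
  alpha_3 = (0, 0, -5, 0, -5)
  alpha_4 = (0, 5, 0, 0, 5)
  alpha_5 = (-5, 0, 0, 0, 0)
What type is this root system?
Compute the Cartan integers a_ij = 2(alpha_i, alpha_j)/(alpha_j, alpha_j); the resulting 5x5 Cartan matrix is
[[2, 0, -1, 0, 0], [0, 2, 0, -1, -2], [-1, 0, 2, -1, 0], [0, -1, -1, 2, 0], [0, -1, 0, 0, 2]].
The roots have two lengths (squared-length ratio 2:1); the short ones are alpha_{5}. The associated Dynkin diagram is a chain of 5 nodes with a double edge at one end; the terminal node there is the unique short simple root (B_5), so the type is B_5 (the algebra so(11)).

type B_5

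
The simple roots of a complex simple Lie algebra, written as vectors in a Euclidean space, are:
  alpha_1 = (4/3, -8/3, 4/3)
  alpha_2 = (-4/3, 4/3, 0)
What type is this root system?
G_2

Compute the Cartan integers a_ij = 2(alpha_i, alpha_j)/(alpha_j, alpha_j); the resulting 2x2 Cartan matrix is
[[2, -3], [-1, 2]].
The roots have two lengths (squared-length ratio 3:1); the short ones are alpha_{2}. The associated Dynkin diagram is two nodes joined by a triple edge (G_2), so the type is G_2.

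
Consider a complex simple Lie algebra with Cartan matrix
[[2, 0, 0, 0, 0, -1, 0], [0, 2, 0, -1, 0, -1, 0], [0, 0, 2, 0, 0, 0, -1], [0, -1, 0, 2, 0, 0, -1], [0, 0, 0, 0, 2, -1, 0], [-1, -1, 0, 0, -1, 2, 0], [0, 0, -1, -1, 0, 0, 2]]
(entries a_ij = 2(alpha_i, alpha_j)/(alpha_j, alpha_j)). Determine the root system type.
type D_7

The matrix has rank 7 with 2's on the diagonal. Reading the off-diagonal entries as Dynkin edges (a single edge where a_ij = a_ji = -1; a double or triple edge where a_ij * a_ji = 2 or 3), the diagram is a chain of 5 nodes with a fork of two nodes at one end (D_7). One simple-root ordering that puts it in standard form is (alpha_3, alpha_7, alpha_4, alpha_2, alpha_6, alpha_5, alpha_1). So the algebra is type D_7, i.e. so(14).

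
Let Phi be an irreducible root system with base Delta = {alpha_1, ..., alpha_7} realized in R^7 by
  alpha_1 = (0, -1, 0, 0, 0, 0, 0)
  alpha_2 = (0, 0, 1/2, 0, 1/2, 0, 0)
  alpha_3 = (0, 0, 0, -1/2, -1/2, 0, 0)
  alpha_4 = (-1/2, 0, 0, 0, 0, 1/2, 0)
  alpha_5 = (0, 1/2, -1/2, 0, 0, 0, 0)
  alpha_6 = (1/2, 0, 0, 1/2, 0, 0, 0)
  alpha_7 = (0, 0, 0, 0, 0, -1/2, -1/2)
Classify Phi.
C_7

Compute the Cartan integers a_ij = 2(alpha_i, alpha_j)/(alpha_j, alpha_j); the resulting 7x7 Cartan matrix is
[[2, 0, 0, 0, -2, 0, 0], [0, 2, -1, 0, -1, 0, 0], [0, -1, 2, 0, 0, -1, 0], [0, 0, 0, 2, 0, -1, -1], [-1, -1, 0, 0, 2, 0, 0], [0, 0, -1, -1, 0, 2, 0], [0, 0, 0, -1, 0, 0, 2]].
The roots have two lengths (squared-length ratio 2:1); the short ones are alpha_{2,3,4,5,6,7}. The associated Dynkin diagram is a chain of 7 nodes with a double edge at one end; the terminal node there is the unique long simple root (C_7), so the type is C_7 (the algebra sp(14)).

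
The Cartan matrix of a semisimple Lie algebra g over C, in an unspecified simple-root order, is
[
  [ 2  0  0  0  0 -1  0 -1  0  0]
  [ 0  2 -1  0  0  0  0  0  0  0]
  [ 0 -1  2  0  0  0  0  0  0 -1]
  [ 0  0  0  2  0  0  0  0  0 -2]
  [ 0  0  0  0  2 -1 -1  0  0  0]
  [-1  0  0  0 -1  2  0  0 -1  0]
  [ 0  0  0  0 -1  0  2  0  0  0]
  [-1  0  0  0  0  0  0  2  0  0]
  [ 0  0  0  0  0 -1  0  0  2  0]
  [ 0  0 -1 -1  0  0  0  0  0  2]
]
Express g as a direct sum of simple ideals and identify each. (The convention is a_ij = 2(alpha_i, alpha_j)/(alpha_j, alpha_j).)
C4 ⊕ E6

The diagram associated to this matrix has two connected components: the simple roots {alpha_2, alpha_3, alpha_4, alpha_10} form a chain of 4 nodes with a double edge at one end; the terminal node there is the unique long simple root (C_4), and {alpha_1, alpha_5, alpha_6, alpha_7, alpha_8, alpha_9} form a chain of 5 nodes with one extra node attached to the third node from one end (E_6). A semisimple Lie algebra decomposes uniquely as the direct sum of simple ideals, one per connected component of its Dynkin diagram, so g ≅ C_4 ⊕ E_6 (dimension 36 + 78 = 114).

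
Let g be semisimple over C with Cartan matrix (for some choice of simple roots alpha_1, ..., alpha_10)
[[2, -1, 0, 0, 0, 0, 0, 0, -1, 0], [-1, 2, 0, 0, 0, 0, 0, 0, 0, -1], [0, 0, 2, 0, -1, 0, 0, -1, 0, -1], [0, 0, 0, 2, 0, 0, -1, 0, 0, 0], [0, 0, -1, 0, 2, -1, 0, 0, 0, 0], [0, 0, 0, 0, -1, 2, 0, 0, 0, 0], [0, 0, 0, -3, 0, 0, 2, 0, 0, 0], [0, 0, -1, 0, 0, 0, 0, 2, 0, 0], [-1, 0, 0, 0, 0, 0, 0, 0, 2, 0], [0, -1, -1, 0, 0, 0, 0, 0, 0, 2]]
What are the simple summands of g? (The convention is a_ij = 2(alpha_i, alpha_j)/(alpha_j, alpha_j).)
E_8 + G_2

The diagram associated to this matrix has two connected components: the simple roots {alpha_1, alpha_2, alpha_3, alpha_5, alpha_6, alpha_8, alpha_9, alpha_10} form a chain of 7 nodes with one extra node attached to the third node from one end (E_8), and {alpha_4, alpha_7} form two nodes joined by a triple edge (G_2). A semisimple Lie algebra decomposes uniquely as the direct sum of simple ideals, one per connected component of its Dynkin diagram, so g ≅ E_8 ⊕ G_2 (dimension 248 + 14 = 262).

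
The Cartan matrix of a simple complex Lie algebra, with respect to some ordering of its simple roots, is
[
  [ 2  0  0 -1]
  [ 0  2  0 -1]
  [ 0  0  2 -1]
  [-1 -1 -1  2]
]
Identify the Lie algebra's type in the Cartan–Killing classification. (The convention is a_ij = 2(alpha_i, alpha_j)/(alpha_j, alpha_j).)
The matrix has rank 4 with 2's on the diagonal. Reading the off-diagonal entries as Dynkin edges (a single edge where a_ij = a_ji = -1; a double or triple edge where a_ij * a_ji = 2 or 3), the diagram is a chain of 2 nodes with a fork of two nodes at one end (D_4). One simple-root ordering that puts it in standard form is (alpha_2, alpha_4, alpha_3, alpha_1). So the algebra is type D_4, i.e. so(8).

D4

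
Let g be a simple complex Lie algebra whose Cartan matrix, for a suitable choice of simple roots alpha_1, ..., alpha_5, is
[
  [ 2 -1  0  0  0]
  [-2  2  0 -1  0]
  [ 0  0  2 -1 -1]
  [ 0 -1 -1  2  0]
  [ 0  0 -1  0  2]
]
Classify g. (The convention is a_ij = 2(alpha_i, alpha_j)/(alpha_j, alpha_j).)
B5

The matrix has rank 5 with 2's on the diagonal. Reading the off-diagonal entries as Dynkin edges (a single edge where a_ij = a_ji = -1; a double or triple edge where a_ij * a_ji = 2 or 3), the diagram is a chain of 5 nodes with a double edge at one end; the terminal node there is the unique short simple root (B_5). One simple-root ordering that puts it in standard form is (alpha_5, alpha_3, alpha_4, alpha_2, alpha_1). So the algebra is type B_5, i.e. so(11).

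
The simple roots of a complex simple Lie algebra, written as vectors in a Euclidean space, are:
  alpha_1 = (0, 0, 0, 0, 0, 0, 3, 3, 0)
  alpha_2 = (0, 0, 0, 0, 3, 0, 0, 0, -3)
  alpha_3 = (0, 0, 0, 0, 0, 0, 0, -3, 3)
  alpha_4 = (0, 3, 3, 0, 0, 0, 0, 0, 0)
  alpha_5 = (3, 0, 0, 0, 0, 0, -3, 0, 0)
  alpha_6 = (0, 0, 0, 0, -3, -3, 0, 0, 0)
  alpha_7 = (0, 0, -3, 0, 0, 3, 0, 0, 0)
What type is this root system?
Compute the Cartan integers a_ij = 2(alpha_i, alpha_j)/(alpha_j, alpha_j); the resulting 7x7 Cartan matrix is
[[2, 0, -1, 0, -1, 0, 0], [0, 2, -1, 0, 0, -1, 0], [-1, -1, 2, 0, 0, 0, 0], [0, 0, 0, 2, 0, 0, -1], [-1, 0, 0, 0, 2, 0, 0], [0, -1, 0, 0, 0, 2, -1], [0, 0, 0, -1, 0, -1, 2]].
All simple roots have the same length, so the diagram is simply laced. The associated Dynkin diagram is a chain of 7 nodes with single edges (A_7), so the type is A_7 (the algebra sl(8)).

type A_7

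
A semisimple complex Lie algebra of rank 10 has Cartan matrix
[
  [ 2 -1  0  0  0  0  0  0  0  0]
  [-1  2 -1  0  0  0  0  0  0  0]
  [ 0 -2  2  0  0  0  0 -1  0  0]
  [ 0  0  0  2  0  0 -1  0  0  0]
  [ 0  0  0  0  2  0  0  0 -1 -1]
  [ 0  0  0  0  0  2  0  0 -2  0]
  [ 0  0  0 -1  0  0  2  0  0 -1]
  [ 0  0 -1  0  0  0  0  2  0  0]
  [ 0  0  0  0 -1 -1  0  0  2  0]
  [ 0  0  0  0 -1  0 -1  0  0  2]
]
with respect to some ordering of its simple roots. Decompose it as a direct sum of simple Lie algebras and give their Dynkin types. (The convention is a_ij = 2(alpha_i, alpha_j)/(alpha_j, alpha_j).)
The diagram associated to this matrix has two connected components: the simple roots {alpha_4, alpha_5, alpha_6, alpha_7, alpha_9, alpha_10} form a chain of 6 nodes with a double edge at one end; the terminal node there is the unique long simple root (C_6), and {alpha_1, alpha_2, alpha_3, alpha_8} form a chain of 4 nodes with a double edge between the middle two (F_4). A semisimple Lie algebra decomposes uniquely as the direct sum of simple ideals, one per connected component of its Dynkin diagram, so g ≅ C_6 ⊕ F_4 (dimension 78 + 52 = 130).

C6 ⊕ F4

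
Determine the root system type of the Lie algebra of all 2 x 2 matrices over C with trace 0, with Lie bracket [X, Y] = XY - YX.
This is sl(2), which has dimension 2^2 - 1 = 3 and rank 2 - 1 = 1 (a Cartan subalgebra is the diagonal traceless matrices). In the classification of classical Lie algebras, the special linear algebra sl(n+1) has type A_n; here n = 1, so the Dynkin diagram is a chain of 1 nodes with single edges (A_1). Hence the type is A_1.

type A_1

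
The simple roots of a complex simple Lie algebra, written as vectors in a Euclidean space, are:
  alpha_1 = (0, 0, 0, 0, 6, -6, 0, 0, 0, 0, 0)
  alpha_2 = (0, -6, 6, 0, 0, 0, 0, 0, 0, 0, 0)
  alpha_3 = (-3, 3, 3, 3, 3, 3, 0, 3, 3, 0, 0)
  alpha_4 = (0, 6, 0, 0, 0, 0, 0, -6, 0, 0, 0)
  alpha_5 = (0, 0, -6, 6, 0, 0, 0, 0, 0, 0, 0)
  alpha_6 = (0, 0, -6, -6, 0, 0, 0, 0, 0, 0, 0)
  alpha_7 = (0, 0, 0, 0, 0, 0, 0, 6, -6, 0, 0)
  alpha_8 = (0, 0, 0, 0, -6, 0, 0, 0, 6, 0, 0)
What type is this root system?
E8

Compute the Cartan integers a_ij = 2(alpha_i, alpha_j)/(alpha_j, alpha_j); the resulting 8x8 Cartan matrix is
[[2, 0, 0, 0, 0, 0, 0, -1], [0, 2, 0, -1, -1, -1, 0, 0], [0, 0, 2, 0, 0, -1, 0, 0], [0, -1, 0, 2, 0, 0, -1, 0], [0, -1, 0, 0, 2, 0, 0, 0], [0, -1, -1, 0, 0, 2, 0, 0], [0, 0, 0, -1, 0, 0, 2, -1], [-1, 0, 0, 0, 0, 0, -1, 2]].
All simple roots have the same length, so the diagram is simply laced. The associated Dynkin diagram is a chain of 7 nodes with one extra node attached to the third node from one end (E_8), so the type is E_8.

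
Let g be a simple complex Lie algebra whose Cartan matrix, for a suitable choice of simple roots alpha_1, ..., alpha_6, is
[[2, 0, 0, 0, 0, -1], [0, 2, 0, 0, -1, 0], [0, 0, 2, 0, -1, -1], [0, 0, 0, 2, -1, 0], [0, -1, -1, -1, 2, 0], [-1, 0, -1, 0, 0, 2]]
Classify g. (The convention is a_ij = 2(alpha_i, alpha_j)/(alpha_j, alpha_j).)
The matrix has rank 6 with 2's on the diagonal. Reading the off-diagonal entries as Dynkin edges (a single edge where a_ij = a_ji = -1; a double or triple edge where a_ij * a_ji = 2 or 3), the diagram is a chain of 4 nodes with a fork of two nodes at one end (D_6). One simple-root ordering that puts it in standard form is (alpha_1, alpha_6, alpha_3, alpha_5, alpha_4, alpha_2). So the algebra is type D_6, i.e. so(12).

D6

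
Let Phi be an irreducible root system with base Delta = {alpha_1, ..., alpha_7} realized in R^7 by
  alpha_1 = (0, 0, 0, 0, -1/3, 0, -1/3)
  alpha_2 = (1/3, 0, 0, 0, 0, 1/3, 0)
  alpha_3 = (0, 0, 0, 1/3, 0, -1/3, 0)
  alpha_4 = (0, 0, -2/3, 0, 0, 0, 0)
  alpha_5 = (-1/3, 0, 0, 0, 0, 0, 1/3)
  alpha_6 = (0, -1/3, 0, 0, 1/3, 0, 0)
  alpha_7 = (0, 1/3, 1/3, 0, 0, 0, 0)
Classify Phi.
Compute the Cartan integers a_ij = 2(alpha_i, alpha_j)/(alpha_j, alpha_j); the resulting 7x7 Cartan matrix is
[[2, 0, 0, 0, -1, -1, 0], [0, 2, -1, 0, -1, 0, 0], [0, -1, 2, 0, 0, 0, 0], [0, 0, 0, 2, 0, 0, -2], [-1, -1, 0, 0, 2, 0, 0], [-1, 0, 0, 0, 0, 2, -1], [0, 0, 0, -1, 0, -1, 2]].
The roots have two lengths (squared-length ratio 2:1); the short ones are alpha_{1,2,3,5,6,7}. The associated Dynkin diagram is a chain of 7 nodes with a double edge at one end; the terminal node there is the unique long simple root (C_7), so the type is C_7 (the algebra sp(14)).

C_7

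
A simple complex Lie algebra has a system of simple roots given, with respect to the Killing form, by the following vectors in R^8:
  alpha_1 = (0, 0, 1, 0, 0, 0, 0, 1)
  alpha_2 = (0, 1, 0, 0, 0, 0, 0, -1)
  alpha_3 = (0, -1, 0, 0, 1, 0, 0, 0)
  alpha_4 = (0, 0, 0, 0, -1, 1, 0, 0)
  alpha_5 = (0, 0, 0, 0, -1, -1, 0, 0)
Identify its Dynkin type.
D5

Compute the Cartan integers a_ij = 2(alpha_i, alpha_j)/(alpha_j, alpha_j); the resulting 5x5 Cartan matrix is
[[2, -1, 0, 0, 0], [-1, 2, -1, 0, 0], [0, -1, 2, -1, -1], [0, 0, -1, 2, 0], [0, 0, -1, 0, 2]].
All simple roots have the same length, so the diagram is simply laced. The associated Dynkin diagram is a chain of 3 nodes with a fork of two nodes at one end (D_5), so the type is D_5 (the algebra so(10)).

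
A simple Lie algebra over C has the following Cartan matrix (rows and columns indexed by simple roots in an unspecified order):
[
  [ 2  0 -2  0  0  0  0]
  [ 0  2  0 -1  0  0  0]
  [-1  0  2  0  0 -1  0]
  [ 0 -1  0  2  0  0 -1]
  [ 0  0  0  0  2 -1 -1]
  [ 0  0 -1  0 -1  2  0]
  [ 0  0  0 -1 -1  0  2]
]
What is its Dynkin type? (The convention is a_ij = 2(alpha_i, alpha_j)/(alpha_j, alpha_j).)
type C_7

The matrix has rank 7 with 2's on the diagonal. Reading the off-diagonal entries as Dynkin edges (a single edge where a_ij = a_ji = -1; a double or triple edge where a_ij * a_ji = 2 or 3), the diagram is a chain of 7 nodes with a double edge at one end; the terminal node there is the unique long simple root (C_7). One simple-root ordering that puts it in standard form is (alpha_2, alpha_4, alpha_7, alpha_5, alpha_6, alpha_3, alpha_1). So the algebra is type C_7, i.e. sp(14).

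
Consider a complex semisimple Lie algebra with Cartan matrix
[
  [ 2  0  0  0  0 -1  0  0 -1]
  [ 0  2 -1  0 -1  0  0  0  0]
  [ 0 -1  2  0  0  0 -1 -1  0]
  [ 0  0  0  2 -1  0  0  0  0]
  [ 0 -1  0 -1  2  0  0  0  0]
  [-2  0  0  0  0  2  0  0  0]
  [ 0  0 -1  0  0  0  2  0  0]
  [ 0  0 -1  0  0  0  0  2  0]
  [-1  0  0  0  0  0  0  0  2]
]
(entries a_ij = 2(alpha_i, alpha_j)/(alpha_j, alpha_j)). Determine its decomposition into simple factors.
C_3 (sp(6)) + D_6 (so(12))

The diagram associated to this matrix has two connected components: the simple roots {alpha_1, alpha_6, alpha_9} form a chain of 3 nodes with a double edge at one end; the terminal node there is the unique long simple root (C_3), and {alpha_2, alpha_3, alpha_4, alpha_5, alpha_7, alpha_8} form a chain of 4 nodes with a fork of two nodes at one end (D_6). A semisimple Lie algebra decomposes uniquely as the direct sum of simple ideals, one per connected component of its Dynkin diagram, so g ≅ C_3 ⊕ D_6 (dimension 21 + 66 = 87).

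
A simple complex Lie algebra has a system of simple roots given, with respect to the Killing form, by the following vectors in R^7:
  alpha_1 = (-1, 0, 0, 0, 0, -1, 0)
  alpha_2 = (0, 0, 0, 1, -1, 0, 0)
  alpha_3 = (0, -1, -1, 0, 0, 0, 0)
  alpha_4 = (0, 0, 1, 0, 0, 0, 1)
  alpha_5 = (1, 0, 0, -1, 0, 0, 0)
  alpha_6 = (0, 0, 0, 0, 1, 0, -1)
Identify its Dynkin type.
A_6 (sl(7))

Compute the Cartan integers a_ij = 2(alpha_i, alpha_j)/(alpha_j, alpha_j); the resulting 6x6 Cartan matrix is
[[2, 0, 0, 0, -1, 0], [0, 2, 0, 0, -1, -1], [0, 0, 2, -1, 0, 0], [0, 0, -1, 2, 0, -1], [-1, -1, 0, 0, 2, 0], [0, -1, 0, -1, 0, 2]].
All simple roots have the same length, so the diagram is simply laced. The associated Dynkin diagram is a chain of 6 nodes with single edges (A_6), so the type is A_6 (the algebra sl(7)).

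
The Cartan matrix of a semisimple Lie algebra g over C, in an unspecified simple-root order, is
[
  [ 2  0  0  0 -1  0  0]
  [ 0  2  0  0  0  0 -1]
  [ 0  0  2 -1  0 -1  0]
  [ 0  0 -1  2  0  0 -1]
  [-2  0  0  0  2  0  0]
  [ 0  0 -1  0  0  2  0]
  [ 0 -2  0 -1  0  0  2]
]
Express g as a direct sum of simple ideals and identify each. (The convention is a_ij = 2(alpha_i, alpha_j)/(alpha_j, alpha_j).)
B_2 + B_5

The diagram associated to this matrix has two connected components: the simple roots {alpha_1, alpha_5} form a chain of 2 nodes with a double edge at one end; the terminal node there is the unique short simple root (B_2), and {alpha_2, alpha_3, alpha_4, alpha_6, alpha_7} form a chain of 5 nodes with a double edge at one end; the terminal node there is the unique short simple root (B_5). A semisimple Lie algebra decomposes uniquely as the direct sum of simple ideals, one per connected component of its Dynkin diagram, so g ≅ B_2 ⊕ B_5 (dimension 10 + 55 = 65).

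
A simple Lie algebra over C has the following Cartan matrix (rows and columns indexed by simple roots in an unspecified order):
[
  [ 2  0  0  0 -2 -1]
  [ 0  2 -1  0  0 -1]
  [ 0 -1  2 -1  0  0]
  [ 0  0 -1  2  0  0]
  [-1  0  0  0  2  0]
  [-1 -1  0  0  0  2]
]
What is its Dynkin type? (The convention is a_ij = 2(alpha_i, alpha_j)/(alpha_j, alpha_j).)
B6

The matrix has rank 6 with 2's on the diagonal. Reading the off-diagonal entries as Dynkin edges (a single edge where a_ij = a_ji = -1; a double or triple edge where a_ij * a_ji = 2 or 3), the diagram is a chain of 6 nodes with a double edge at one end; the terminal node there is the unique short simple root (B_6). One simple-root ordering that puts it in standard form is (alpha_4, alpha_3, alpha_2, alpha_6, alpha_1, alpha_5). So the algebra is type B_6, i.e. so(13).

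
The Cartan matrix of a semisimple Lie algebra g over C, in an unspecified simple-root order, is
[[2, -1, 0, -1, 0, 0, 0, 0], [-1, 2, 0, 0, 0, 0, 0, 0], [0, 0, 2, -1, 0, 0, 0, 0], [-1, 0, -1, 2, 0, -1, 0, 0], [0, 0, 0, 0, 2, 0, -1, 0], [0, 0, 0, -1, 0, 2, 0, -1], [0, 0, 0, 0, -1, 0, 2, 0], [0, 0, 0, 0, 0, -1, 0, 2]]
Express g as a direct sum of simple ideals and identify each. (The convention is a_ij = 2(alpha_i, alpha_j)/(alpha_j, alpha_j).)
type A_2 ⊕ type E_6

The diagram associated to this matrix has two connected components: the simple roots {alpha_5, alpha_7} form a chain of 2 nodes with single edges (A_2), and {alpha_1, alpha_2, alpha_3, alpha_4, alpha_6, alpha_8} form a chain of 5 nodes with one extra node attached to the third node from one end (E_6). A semisimple Lie algebra decomposes uniquely as the direct sum of simple ideals, one per connected component of its Dynkin diagram, so g ≅ A_2 ⊕ E_6 (dimension 8 + 78 = 86).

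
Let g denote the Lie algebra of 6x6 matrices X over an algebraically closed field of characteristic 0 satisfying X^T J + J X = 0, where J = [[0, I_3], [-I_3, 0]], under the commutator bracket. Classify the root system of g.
C3

This is sp(6), which has dimension 6(6+1)/2 = 21 and rank 6/2 = 3. In the classification of classical Lie algebras, the symplectic algebra sp(2n) has type C_n; here n = 3, so the Dynkin diagram is a chain of 3 nodes with a double edge at one end; the terminal node there is the unique long simple root (C_3). Hence the type is C_3.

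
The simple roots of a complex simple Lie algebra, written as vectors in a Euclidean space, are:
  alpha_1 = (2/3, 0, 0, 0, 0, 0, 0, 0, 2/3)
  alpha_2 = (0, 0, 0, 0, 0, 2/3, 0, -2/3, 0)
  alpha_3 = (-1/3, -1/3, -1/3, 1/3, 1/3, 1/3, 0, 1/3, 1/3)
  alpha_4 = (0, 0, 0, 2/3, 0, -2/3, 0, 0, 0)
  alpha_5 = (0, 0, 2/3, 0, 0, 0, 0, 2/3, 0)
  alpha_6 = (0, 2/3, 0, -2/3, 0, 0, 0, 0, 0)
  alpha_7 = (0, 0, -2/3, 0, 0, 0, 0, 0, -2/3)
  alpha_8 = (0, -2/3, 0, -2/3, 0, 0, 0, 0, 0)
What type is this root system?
E8

Compute the Cartan integers a_ij = 2(alpha_i, alpha_j)/(alpha_j, alpha_j); the resulting 8x8 Cartan matrix is
[[2, 0, 0, 0, 0, 0, -1, 0], [0, 2, 0, -1, -1, 0, 0, 0], [0, 0, 2, 0, 0, -1, 0, 0], [0, -1, 0, 2, 0, -1, 0, -1], [0, -1, 0, 0, 2, 0, -1, 0], [0, 0, -1, -1, 0, 2, 0, 0], [-1, 0, 0, 0, -1, 0, 2, 0], [0, 0, 0, -1, 0, 0, 0, 2]].
All simple roots have the same length, so the diagram is simply laced. The associated Dynkin diagram is a chain of 7 nodes with one extra node attached to the third node from one end (E_8), so the type is E_8.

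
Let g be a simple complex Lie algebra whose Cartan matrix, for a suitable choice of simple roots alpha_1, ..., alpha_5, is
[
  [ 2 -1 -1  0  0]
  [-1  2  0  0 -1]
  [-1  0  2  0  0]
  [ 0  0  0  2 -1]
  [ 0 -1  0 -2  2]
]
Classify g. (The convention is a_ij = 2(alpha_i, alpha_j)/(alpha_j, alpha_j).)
The matrix has rank 5 with 2's on the diagonal. Reading the off-diagonal entries as Dynkin edges (a single edge where a_ij = a_ji = -1; a double or triple edge where a_ij * a_ji = 2 or 3), the diagram is a chain of 5 nodes with a double edge at one end; the terminal node there is the unique short simple root (B_5). One simple-root ordering that puts it in standard form is (alpha_3, alpha_1, alpha_2, alpha_5, alpha_4). So the algebra is type B_5, i.e. so(11).

B_5 (so(11))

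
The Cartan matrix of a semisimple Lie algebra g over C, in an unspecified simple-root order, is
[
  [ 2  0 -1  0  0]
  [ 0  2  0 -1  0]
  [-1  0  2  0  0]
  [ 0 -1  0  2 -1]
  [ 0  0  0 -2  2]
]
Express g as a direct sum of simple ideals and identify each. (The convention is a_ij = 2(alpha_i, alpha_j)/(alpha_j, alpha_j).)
A_2 (sl(3)) ⊕ C_3 (sp(6))

The diagram associated to this matrix has two connected components: the simple roots {alpha_1, alpha_3} form a chain of 2 nodes with single edges (A_2), and {alpha_2, alpha_4, alpha_5} form a chain of 3 nodes with a double edge at one end; the terminal node there is the unique long simple root (C_3). A semisimple Lie algebra decomposes uniquely as the direct sum of simple ideals, one per connected component of its Dynkin diagram, so g ≅ A_2 ⊕ C_3 (dimension 8 + 21 = 29).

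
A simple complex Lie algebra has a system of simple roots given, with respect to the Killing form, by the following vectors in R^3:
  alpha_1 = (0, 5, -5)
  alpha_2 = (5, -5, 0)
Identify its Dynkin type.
type A_2

Compute the Cartan integers a_ij = 2(alpha_i, alpha_j)/(alpha_j, alpha_j); the resulting 2x2 Cartan matrix is
[[2, -1], [-1, 2]].
All simple roots have the same length, so the diagram is simply laced. The associated Dynkin diagram is a chain of 2 nodes with single edges (A_2), so the type is A_2 (the algebra sl(3)).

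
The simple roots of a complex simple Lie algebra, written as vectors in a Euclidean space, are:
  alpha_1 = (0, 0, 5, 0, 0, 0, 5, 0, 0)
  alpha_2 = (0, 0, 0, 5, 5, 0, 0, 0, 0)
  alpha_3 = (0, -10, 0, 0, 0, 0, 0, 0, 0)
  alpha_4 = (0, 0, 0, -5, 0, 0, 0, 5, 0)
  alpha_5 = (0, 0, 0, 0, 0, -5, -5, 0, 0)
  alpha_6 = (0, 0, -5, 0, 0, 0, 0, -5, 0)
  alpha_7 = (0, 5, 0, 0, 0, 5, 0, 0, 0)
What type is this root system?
Compute the Cartan integers a_ij = 2(alpha_i, alpha_j)/(alpha_j, alpha_j); the resulting 7x7 Cartan matrix is
[[2, 0, 0, 0, -1, -1, 0], [0, 2, 0, -1, 0, 0, 0], [0, 0, 2, 0, 0, 0, -2], [0, -1, 0, 2, 0, -1, 0], [-1, 0, 0, 0, 2, 0, -1], [-1, 0, 0, -1, 0, 2, 0], [0, 0, -1, 0, -1, 0, 2]].
The roots have two lengths (squared-length ratio 2:1); the short ones are alpha_{1,2,4,5,6,7}. The associated Dynkin diagram is a chain of 7 nodes with a double edge at one end; the terminal node there is the unique long simple root (C_7), so the type is C_7 (the algebra sp(14)).

C_7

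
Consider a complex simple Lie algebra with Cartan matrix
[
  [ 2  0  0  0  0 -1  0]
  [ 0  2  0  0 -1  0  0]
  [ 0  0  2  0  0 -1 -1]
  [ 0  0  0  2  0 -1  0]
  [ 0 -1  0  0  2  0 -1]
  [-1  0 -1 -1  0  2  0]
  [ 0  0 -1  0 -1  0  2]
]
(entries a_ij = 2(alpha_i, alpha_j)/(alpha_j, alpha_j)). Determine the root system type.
D_7 (so(14))

The matrix has rank 7 with 2's on the diagonal. Reading the off-diagonal entries as Dynkin edges (a single edge where a_ij = a_ji = -1; a double or triple edge where a_ij * a_ji = 2 or 3), the diagram is a chain of 5 nodes with a fork of two nodes at one end (D_7). One simple-root ordering that puts it in standard form is (alpha_2, alpha_5, alpha_7, alpha_3, alpha_6, alpha_4, alpha_1). So the algebra is type D_7, i.e. so(14).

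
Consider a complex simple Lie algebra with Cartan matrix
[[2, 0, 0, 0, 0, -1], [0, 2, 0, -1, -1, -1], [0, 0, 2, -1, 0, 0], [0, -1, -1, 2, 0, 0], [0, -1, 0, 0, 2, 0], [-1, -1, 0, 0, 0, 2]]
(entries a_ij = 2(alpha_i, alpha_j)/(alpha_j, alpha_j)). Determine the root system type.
E_6

The matrix has rank 6 with 2's on the diagonal. Reading the off-diagonal entries as Dynkin edges (a single edge where a_ij = a_ji = -1; a double or triple edge where a_ij * a_ji = 2 or 3), the diagram is a chain of 5 nodes with one extra node attached to the third node from one end (E_6). One simple-root ordering that puts it in standard form is (alpha_3, alpha_5, alpha_4, alpha_2, alpha_6, alpha_1). So the algebra is type E_6.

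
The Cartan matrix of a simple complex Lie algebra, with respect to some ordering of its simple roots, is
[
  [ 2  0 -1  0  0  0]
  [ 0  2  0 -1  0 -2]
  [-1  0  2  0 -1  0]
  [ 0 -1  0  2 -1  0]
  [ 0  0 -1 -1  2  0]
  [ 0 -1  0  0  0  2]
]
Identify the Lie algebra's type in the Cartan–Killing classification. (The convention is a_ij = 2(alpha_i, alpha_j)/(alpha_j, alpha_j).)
The matrix has rank 6 with 2's on the diagonal. Reading the off-diagonal entries as Dynkin edges (a single edge where a_ij = a_ji = -1; a double or triple edge where a_ij * a_ji = 2 or 3), the diagram is a chain of 6 nodes with a double edge at one end; the terminal node there is the unique short simple root (B_6). One simple-root ordering that puts it in standard form is (alpha_1, alpha_3, alpha_5, alpha_4, alpha_2, alpha_6). So the algebra is type B_6, i.e. so(13).

B6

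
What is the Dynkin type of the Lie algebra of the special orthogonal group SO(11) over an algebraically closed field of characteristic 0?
B_5

This is so(11) with 11 odd, which has dimension 11(11-1)/2 = 55 and rank (11-1)/2 = 5. In the classification of classical Lie algebras, the orthogonal algebra so(2n+1) in an odd number of variables has type B_n; here n = 5, so the Dynkin diagram is a chain of 5 nodes with a double edge at one end; the terminal node there is the unique short simple root (B_5). Hence the type is B_5.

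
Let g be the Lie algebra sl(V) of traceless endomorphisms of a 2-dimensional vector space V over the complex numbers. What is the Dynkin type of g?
A_1 (sl(2))

This is sl(2), which has dimension 2^2 - 1 = 3 and rank 2 - 1 = 1 (a Cartan subalgebra is the diagonal traceless matrices). In the classification of classical Lie algebras, the special linear algebra sl(n+1) has type A_n; here n = 1, so the Dynkin diagram is a chain of 1 nodes with single edges (A_1). Hence the type is A_1.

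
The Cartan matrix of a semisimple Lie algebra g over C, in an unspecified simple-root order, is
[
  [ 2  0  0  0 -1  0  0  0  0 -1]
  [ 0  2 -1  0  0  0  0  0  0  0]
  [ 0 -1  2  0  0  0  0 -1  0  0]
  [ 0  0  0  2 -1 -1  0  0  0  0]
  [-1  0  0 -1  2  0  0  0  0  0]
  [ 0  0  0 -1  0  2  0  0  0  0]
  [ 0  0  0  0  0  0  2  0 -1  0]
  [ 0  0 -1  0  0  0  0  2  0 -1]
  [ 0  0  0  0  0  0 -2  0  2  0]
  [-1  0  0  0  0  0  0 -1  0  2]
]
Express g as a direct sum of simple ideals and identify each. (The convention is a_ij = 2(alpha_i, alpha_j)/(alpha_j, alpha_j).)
A8 + B2

The diagram associated to this matrix has two connected components: the simple roots {alpha_1, alpha_2, alpha_3, alpha_4, alpha_5, alpha_6, alpha_8, alpha_10} form a chain of 8 nodes with single edges (A_8), and {alpha_7, alpha_9} form a chain of 2 nodes with a double edge at one end; the terminal node there is the unique short simple root (B_2). A semisimple Lie algebra decomposes uniquely as the direct sum of simple ideals, one per connected component of its Dynkin diagram, so g ≅ A_8 ⊕ B_2 (dimension 80 + 10 = 90).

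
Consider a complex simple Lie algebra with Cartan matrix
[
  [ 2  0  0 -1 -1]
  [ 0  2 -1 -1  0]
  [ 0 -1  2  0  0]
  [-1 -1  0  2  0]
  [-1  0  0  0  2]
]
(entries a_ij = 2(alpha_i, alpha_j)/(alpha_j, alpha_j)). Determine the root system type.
A5

The matrix has rank 5 with 2's on the diagonal. Reading the off-diagonal entries as Dynkin edges (a single edge where a_ij = a_ji = -1; a double or triple edge where a_ij * a_ji = 2 or 3), the diagram is a chain of 5 nodes with single edges (A_5). One simple-root ordering that puts it in standard form is (alpha_5, alpha_1, alpha_4, alpha_2, alpha_3). So the algebra is type A_5, i.e. sl(6).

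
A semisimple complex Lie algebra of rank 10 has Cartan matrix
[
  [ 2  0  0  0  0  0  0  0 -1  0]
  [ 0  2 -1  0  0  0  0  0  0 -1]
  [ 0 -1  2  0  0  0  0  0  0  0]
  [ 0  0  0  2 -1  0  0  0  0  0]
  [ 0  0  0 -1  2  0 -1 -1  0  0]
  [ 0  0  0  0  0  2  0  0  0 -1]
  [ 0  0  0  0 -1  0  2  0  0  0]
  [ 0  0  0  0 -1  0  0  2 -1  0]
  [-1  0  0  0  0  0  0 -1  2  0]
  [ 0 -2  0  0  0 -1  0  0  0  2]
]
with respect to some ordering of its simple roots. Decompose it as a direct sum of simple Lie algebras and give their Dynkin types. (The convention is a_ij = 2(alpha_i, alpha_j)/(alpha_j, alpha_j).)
D6 + F4

The diagram associated to this matrix has two connected components: the simple roots {alpha_1, alpha_4, alpha_5, alpha_7, alpha_8, alpha_9} form a chain of 4 nodes with a fork of two nodes at one end (D_6), and {alpha_2, alpha_3, alpha_6, alpha_10} form a chain of 4 nodes with a double edge between the middle two (F_4). A semisimple Lie algebra decomposes uniquely as the direct sum of simple ideals, one per connected component of its Dynkin diagram, so g ≅ D_6 ⊕ F_4 (dimension 66 + 52 = 118).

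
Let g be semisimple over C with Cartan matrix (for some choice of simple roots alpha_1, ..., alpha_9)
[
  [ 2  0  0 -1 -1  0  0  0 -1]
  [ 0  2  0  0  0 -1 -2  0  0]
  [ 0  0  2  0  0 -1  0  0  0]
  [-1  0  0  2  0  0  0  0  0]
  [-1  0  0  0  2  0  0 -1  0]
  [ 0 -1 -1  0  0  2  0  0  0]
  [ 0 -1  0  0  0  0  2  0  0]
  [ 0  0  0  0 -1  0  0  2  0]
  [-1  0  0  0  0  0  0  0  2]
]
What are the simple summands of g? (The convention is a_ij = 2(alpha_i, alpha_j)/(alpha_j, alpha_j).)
B4 ⊕ D5

The diagram associated to this matrix has two connected components: the simple roots {alpha_2, alpha_3, alpha_6, alpha_7} form a chain of 4 nodes with a double edge at one end; the terminal node there is the unique short simple root (B_4), and {alpha_1, alpha_4, alpha_5, alpha_8, alpha_9} form a chain of 3 nodes with a fork of two nodes at one end (D_5). A semisimple Lie algebra decomposes uniquely as the direct sum of simple ideals, one per connected component of its Dynkin diagram, so g ≅ B_4 ⊕ D_5 (dimension 36 + 45 = 81).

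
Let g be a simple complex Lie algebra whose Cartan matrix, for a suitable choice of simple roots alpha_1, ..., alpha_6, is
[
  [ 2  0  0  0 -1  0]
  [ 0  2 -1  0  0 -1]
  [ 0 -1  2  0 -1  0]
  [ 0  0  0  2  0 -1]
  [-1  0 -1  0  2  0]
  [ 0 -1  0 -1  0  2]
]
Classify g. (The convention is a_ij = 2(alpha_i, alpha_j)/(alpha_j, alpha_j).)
The matrix has rank 6 with 2's on the diagonal. Reading the off-diagonal entries as Dynkin edges (a single edge where a_ij = a_ji = -1; a double or triple edge where a_ij * a_ji = 2 or 3), the diagram is a chain of 6 nodes with single edges (A_6). One simple-root ordering that puts it in standard form is (alpha_4, alpha_6, alpha_2, alpha_3, alpha_5, alpha_1). So the algebra is type A_6, i.e. sl(7).

type A_6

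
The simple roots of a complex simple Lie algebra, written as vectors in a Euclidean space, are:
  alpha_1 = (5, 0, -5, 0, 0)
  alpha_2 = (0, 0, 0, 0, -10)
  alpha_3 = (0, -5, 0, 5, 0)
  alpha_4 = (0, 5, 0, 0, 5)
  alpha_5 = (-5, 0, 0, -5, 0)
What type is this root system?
C_5

Compute the Cartan integers a_ij = 2(alpha_i, alpha_j)/(alpha_j, alpha_j); the resulting 5x5 Cartan matrix is
[[2, 0, 0, 0, -1], [0, 2, 0, -2, 0], [0, 0, 2, -1, -1], [0, -1, -1, 2, 0], [-1, 0, -1, 0, 2]].
The roots have two lengths (squared-length ratio 2:1); the short ones are alpha_{1,3,4,5}. The associated Dynkin diagram is a chain of 5 nodes with a double edge at one end; the terminal node there is the unique long simple root (C_5), so the type is C_5 (the algebra sp(10)).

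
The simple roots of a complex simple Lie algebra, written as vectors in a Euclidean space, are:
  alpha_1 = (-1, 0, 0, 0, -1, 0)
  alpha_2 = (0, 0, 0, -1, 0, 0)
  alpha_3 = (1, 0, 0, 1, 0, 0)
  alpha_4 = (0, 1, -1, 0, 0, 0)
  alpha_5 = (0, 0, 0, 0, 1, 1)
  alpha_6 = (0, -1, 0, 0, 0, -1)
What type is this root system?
B6

Compute the Cartan integers a_ij = 2(alpha_i, alpha_j)/(alpha_j, alpha_j); the resulting 6x6 Cartan matrix is
[[2, 0, -1, 0, -1, 0], [0, 2, -1, 0, 0, 0], [-1, -2, 2, 0, 0, 0], [0, 0, 0, 2, 0, -1], [-1, 0, 0, 0, 2, -1], [0, 0, 0, -1, -1, 2]].
The roots have two lengths (squared-length ratio 2:1); the short ones are alpha_{2}. The associated Dynkin diagram is a chain of 6 nodes with a double edge at one end; the terminal node there is the unique short simple root (B_6), so the type is B_6 (the algebra so(13)).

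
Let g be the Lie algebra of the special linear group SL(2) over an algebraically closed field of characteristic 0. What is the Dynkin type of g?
A_1

This is sl(2), which has dimension 2^2 - 1 = 3 and rank 2 - 1 = 1 (a Cartan subalgebra is the diagonal traceless matrices). In the classification of classical Lie algebras, the special linear algebra sl(n+1) has type A_n; here n = 1, so the Dynkin diagram is a chain of 1 nodes with single edges (A_1). Hence the type is A_1.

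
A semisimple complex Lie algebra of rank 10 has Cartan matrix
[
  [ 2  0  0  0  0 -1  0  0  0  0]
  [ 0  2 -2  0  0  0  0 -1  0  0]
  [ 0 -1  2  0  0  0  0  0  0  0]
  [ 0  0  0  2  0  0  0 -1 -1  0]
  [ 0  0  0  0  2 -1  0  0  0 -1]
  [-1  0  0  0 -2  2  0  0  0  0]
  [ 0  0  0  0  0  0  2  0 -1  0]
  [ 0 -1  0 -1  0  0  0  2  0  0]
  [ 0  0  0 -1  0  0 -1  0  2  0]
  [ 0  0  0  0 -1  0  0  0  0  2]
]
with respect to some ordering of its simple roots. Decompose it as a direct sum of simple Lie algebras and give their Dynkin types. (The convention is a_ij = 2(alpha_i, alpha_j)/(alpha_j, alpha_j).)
B_6 (so(13)) ⊕ F_4

The diagram associated to this matrix has two connected components: the simple roots {alpha_2, alpha_3, alpha_4, alpha_7, alpha_8, alpha_9} form a chain of 6 nodes with a double edge at one end; the terminal node there is the unique short simple root (B_6), and {alpha_1, alpha_5, alpha_6, alpha_10} form a chain of 4 nodes with a double edge between the middle two (F_4). A semisimple Lie algebra decomposes uniquely as the direct sum of simple ideals, one per connected component of its Dynkin diagram, so g ≅ B_6 ⊕ F_4 (dimension 78 + 52 = 130).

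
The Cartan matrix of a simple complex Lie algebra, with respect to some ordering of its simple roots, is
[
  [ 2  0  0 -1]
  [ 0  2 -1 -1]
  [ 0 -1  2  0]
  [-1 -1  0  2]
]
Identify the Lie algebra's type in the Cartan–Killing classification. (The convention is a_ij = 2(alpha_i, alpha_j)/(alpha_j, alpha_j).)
The matrix has rank 4 with 2's on the diagonal. Reading the off-diagonal entries as Dynkin edges (a single edge where a_ij = a_ji = -1; a double or triple edge where a_ij * a_ji = 2 or 3), the diagram is a chain of 4 nodes with single edges (A_4). One simple-root ordering that puts it in standard form is (alpha_1, alpha_4, alpha_2, alpha_3). So the algebra is type A_4, i.e. sl(5).

A4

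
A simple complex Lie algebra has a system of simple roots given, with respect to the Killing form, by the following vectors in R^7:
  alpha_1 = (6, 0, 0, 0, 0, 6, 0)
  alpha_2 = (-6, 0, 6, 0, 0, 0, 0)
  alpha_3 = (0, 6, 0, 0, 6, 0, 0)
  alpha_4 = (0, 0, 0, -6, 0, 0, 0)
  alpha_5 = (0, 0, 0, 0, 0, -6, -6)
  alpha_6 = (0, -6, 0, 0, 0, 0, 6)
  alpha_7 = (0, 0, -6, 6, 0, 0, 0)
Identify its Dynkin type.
Compute the Cartan integers a_ij = 2(alpha_i, alpha_j)/(alpha_j, alpha_j); the resulting 7x7 Cartan matrix is
[[2, -1, 0, 0, -1, 0, 0], [-1, 2, 0, 0, 0, 0, -1], [0, 0, 2, 0, 0, -1, 0], [0, 0, 0, 2, 0, 0, -1], [-1, 0, 0, 0, 2, -1, 0], [0, 0, -1, 0, -1, 2, 0], [0, -1, 0, -2, 0, 0, 2]].
The roots have two lengths (squared-length ratio 2:1); the short ones are alpha_{4}. The associated Dynkin diagram is a chain of 7 nodes with a double edge at one end; the terminal node there is the unique short simple root (B_7), so the type is B_7 (the algebra so(15)).

B7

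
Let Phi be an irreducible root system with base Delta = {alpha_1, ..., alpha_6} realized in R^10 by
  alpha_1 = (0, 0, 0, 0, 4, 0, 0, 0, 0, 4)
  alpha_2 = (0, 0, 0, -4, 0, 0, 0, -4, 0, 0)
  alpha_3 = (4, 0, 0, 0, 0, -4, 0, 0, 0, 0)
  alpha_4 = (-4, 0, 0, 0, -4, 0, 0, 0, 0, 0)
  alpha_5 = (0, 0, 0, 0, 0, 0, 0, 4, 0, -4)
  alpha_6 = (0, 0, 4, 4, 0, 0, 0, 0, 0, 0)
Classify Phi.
Compute the Cartan integers a_ij = 2(alpha_i, alpha_j)/(alpha_j, alpha_j); the resulting 6x6 Cartan matrix is
[[2, 0, 0, -1, -1, 0], [0, 2, 0, 0, -1, -1], [0, 0, 2, -1, 0, 0], [-1, 0, -1, 2, 0, 0], [-1, -1, 0, 0, 2, 0], [0, -1, 0, 0, 0, 2]].
All simple roots have the same length, so the diagram is simply laced. The associated Dynkin diagram is a chain of 6 nodes with single edges (A_6), so the type is A_6 (the algebra sl(7)).

A6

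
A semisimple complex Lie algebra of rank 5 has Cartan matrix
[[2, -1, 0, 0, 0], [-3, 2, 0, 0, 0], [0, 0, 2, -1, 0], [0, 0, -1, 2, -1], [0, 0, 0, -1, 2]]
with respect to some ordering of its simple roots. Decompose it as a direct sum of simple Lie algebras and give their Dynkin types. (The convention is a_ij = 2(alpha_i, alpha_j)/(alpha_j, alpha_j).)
type A_3 + type G_2

The diagram associated to this matrix has two connected components: the simple roots {alpha_3, alpha_4, alpha_5} form a chain of 3 nodes with single edges (A_3), and {alpha_1, alpha_2} form two nodes joined by a triple edge (G_2). A semisimple Lie algebra decomposes uniquely as the direct sum of simple ideals, one per connected component of its Dynkin diagram, so g ≅ A_3 ⊕ G_2 (dimension 15 + 14 = 29).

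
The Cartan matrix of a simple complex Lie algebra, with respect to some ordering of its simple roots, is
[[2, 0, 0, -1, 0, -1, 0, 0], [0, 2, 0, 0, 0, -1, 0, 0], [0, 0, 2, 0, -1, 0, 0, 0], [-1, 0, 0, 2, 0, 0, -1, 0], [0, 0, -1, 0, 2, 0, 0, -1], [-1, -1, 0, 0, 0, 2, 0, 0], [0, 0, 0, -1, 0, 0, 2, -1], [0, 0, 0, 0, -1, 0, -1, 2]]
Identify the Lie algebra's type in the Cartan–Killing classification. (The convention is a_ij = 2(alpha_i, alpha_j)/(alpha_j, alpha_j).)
The matrix has rank 8 with 2's on the diagonal. Reading the off-diagonal entries as Dynkin edges (a single edge where a_ij = a_ji = -1; a double or triple edge where a_ij * a_ji = 2 or 3), the diagram is a chain of 8 nodes with single edges (A_8). One simple-root ordering that puts it in standard form is (alpha_2, alpha_6, alpha_1, alpha_4, alpha_7, alpha_8, alpha_5, alpha_3). So the algebra is type A_8, i.e. sl(9).

A8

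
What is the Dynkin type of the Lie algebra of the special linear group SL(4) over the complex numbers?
A_3 (sl(4))

This is sl(4), which has dimension 4^2 - 1 = 15 and rank 4 - 1 = 3 (a Cartan subalgebra is the diagonal traceless matrices). In the classification of classical Lie algebras, the special linear algebra sl(n+1) has type A_n; here n = 3, so the Dynkin diagram is a chain of 3 nodes with single edges (A_3). Hence the type is A_3.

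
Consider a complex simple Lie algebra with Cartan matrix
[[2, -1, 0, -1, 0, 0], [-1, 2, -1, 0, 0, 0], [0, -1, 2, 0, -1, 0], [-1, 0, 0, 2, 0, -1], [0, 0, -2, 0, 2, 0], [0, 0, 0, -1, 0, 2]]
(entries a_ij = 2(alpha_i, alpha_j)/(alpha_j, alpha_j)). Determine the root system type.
The matrix has rank 6 with 2's on the diagonal. Reading the off-diagonal entries as Dynkin edges (a single edge where a_ij = a_ji = -1; a double or triple edge where a_ij * a_ji = 2 or 3), the diagram is a chain of 6 nodes with a double edge at one end; the terminal node there is the unique long simple root (C_6). One simple-root ordering that puts it in standard form is (alpha_6, alpha_4, alpha_1, alpha_2, alpha_3, alpha_5). So the algebra is type C_6, i.e. sp(12).

C_6 (sp(12))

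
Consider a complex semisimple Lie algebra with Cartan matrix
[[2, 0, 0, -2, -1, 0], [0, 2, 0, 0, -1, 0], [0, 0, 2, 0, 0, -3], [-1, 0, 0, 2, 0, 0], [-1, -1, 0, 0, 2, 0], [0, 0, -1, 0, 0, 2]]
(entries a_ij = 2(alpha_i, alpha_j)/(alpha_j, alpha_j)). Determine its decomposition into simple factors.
The diagram associated to this matrix has two connected components: the simple roots {alpha_1, alpha_2, alpha_4, alpha_5} form a chain of 4 nodes with a double edge at one end; the terminal node there is the unique short simple root (B_4), and {alpha_3, alpha_6} form two nodes joined by a triple edge (G_2). A semisimple Lie algebra decomposes uniquely as the direct sum of simple ideals, one per connected component of its Dynkin diagram, so g ≅ B_4 ⊕ G_2 (dimension 36 + 14 = 50).

B_4 + G_2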